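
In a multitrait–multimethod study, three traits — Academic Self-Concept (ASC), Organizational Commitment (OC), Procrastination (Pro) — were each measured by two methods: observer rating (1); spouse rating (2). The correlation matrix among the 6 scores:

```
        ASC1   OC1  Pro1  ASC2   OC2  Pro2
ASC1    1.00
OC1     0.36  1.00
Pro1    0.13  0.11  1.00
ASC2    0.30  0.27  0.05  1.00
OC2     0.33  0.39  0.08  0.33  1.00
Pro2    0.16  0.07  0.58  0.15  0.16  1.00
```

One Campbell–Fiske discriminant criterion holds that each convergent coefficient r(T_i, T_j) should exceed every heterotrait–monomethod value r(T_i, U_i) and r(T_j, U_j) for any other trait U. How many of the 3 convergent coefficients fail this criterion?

1

Convergent coefficients and their comparison sets:
ASC (methods 1·2): 0.30 vs {0.36, 0.33, 0.13, 0.15} → fail.
OC (methods 1·2): 0.39 vs {0.36, 0.33, 0.11, 0.16} → pass.
Pro (methods 1·2): 0.58 vs {0.13, 0.15, 0.11, 0.16} → pass.
1 of 3 fail.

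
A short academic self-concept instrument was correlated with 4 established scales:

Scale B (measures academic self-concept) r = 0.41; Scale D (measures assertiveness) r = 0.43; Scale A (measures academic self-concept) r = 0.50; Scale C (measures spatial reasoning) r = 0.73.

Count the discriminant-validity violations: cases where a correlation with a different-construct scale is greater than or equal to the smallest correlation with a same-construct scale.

2

Convergent (same construct = academic self-concept): Scale B, Scale A.
Smallest convergent = 0.41. Discriminant values: 0.43, 0.73; count ≥ 0.41 → 2.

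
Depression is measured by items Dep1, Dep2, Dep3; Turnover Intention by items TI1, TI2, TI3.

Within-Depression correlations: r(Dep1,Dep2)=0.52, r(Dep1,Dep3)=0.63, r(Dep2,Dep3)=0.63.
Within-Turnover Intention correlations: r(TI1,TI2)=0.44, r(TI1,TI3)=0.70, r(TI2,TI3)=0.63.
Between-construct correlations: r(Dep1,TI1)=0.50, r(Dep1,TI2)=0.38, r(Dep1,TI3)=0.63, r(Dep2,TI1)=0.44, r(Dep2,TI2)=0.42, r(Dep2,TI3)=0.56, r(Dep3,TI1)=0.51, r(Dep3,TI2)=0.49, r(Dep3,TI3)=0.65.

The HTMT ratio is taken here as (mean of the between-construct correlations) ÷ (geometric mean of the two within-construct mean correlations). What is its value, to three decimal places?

Between-construct mean = 4.58/9 = 0.5089.
Mean within-Dep = 1.78/3 = 0.5933; mean within-TI = 1.77/3 = 0.5900.
Geometric mean = √(0.5933 × 0.5900) = 0.5916.
HTMT = 0.5089 / 0.5916 = 0.860.

0.860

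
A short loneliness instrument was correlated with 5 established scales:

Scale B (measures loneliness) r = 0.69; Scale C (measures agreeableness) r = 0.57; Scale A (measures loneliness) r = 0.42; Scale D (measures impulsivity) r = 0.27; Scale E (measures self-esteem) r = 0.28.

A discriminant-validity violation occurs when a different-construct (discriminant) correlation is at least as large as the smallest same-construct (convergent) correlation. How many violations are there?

Convergent (same construct = loneliness): Scale B, Scale A.
Smallest convergent = 0.42. Discriminant values: 0.57, 0.27, 0.28; count ≥ 0.42 → 1.

1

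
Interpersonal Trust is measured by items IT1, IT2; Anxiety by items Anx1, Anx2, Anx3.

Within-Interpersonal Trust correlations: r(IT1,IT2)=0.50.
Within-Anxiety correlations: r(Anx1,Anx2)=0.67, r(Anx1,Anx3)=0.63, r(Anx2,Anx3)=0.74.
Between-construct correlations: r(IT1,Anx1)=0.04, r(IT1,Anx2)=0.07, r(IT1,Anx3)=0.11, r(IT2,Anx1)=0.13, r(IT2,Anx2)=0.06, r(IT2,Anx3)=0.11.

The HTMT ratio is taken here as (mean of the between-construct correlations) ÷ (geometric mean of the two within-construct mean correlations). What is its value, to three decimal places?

0.149

Mean between = 0.52/6 = 0.0867.
Mean within-IT = 0.50/1 = 0.5000; mean within-Anx = 2.04/3 = 0.6800.
Geometric mean = √(0.5000 × 0.6800) = 0.5831.
HTMT = 0.0867 / 0.5831 = 0.149.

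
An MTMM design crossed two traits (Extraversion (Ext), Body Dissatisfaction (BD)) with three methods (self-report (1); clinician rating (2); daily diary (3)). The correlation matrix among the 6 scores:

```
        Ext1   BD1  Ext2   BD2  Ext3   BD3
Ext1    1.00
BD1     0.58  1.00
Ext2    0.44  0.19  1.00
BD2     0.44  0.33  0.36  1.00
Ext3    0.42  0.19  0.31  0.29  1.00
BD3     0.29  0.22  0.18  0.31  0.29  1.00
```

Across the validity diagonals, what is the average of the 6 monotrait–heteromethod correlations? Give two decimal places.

0.34

Convergent values: 0.44, 0.42, 0.31, 0.33, 0.22, 0.31; mean = 2.03/6 = 0.34.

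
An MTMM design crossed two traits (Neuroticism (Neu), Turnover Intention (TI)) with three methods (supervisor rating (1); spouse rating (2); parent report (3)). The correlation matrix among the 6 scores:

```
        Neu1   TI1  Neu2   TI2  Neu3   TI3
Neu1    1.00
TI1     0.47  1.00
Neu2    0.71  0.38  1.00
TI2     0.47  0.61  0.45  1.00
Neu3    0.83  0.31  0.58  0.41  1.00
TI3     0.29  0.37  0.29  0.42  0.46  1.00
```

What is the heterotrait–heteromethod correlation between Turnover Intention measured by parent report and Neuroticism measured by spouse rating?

0.29

Different traits and methods: r(TI3, Neu2) = 0.29.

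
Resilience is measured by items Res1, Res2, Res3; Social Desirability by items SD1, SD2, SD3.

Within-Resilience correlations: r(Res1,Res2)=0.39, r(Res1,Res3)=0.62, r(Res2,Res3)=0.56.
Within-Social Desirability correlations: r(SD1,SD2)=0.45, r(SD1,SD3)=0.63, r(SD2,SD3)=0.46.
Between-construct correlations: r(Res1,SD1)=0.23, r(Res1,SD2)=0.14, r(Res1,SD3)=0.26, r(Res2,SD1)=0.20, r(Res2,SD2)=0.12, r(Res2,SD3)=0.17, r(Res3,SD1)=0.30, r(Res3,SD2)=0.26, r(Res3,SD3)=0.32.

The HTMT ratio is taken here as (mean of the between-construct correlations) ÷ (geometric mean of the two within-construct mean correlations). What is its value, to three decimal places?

Mean heterotrait r = 2.00/9 = 0.2222.
Mean within-Res = 1.57/3 = 0.5233; mean within-SD = 1.54/3 = 0.5133.
Geometric mean = √(0.5233 × 0.5133) = 0.5183.
HTMT = 0.2222 / 0.5183 = 0.429.

0.429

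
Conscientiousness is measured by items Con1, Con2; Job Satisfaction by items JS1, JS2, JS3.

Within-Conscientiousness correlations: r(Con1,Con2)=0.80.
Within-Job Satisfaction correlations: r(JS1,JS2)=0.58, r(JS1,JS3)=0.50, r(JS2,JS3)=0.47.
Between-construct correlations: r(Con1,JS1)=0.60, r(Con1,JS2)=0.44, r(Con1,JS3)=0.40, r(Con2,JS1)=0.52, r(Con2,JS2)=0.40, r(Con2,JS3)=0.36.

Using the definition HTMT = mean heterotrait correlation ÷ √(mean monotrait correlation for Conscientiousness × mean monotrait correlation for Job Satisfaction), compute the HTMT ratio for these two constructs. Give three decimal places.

Between-construct mean = 2.72/6 = 0.4533.
Mean within-Con = 0.80/1 = 0.8000; mean within-JS = 1.55/3 = 0.5167.
Geometric mean = √(0.8000 × 0.5167) = 0.6429.
HTMT = 0.4533 / 0.6429 = 0.705.

0.705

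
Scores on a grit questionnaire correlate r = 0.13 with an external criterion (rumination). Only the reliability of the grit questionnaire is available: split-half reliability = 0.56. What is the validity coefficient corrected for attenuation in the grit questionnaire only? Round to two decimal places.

0.17

Single correction: r_c = r_obs / √r_xx = 0.13 / √0.56 = 0.13 / 0.7483 ≈ 0.17.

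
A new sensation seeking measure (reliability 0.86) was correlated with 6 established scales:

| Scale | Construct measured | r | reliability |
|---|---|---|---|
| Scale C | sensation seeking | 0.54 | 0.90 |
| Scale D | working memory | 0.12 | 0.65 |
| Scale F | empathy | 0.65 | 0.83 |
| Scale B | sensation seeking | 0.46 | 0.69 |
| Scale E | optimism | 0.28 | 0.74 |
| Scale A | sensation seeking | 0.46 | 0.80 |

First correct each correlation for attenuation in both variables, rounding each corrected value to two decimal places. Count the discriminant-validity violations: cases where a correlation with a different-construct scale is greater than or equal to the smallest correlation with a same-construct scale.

Disattenuated r (r / √(r_scale · r_new)):
  Scale C (conv): 0.54 / √(0.90·0.86) = 0.61
  Scale D (disc): 0.12 / √(0.65·0.86) = 0.16
  Scale F (disc): 0.65 / √(0.83·0.86) = 0.77
  Scale B (conv): 0.46 / √(0.69·0.86) = 0.60
  Scale E (disc): 0.28 / √(0.74·0.86) = 0.35
  Scale A (conv): 0.46 / √(0.80·0.86) = 0.55
Smallest convergent = 0.55. Discriminant values: 0.16, 0.77, 0.35; count ≥ 0.55 → 1.

1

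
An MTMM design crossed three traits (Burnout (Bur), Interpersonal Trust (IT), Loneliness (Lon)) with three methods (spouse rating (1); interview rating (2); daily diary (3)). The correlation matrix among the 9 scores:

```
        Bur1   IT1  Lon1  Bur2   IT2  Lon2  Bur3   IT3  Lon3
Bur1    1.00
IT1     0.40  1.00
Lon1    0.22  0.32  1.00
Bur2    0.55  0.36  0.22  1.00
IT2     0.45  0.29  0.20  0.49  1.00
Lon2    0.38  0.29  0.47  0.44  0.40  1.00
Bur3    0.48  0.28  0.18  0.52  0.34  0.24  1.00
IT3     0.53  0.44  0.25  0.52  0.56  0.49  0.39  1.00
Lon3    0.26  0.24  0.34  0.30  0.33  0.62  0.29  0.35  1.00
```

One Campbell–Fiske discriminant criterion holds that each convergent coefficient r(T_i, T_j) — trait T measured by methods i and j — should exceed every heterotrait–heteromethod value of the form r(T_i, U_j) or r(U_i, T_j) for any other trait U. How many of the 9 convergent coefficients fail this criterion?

Convergent coefficients and their comparison sets:
Bur (methods 1·2): 0.55 vs {0.45, 0.36, 0.38, 0.22} → pass.
Bur (methods 1·3): 0.48 vs {0.53, 0.28, 0.26, 0.18} → fail.
Bur (methods 2·3): 0.52 vs {0.52, 0.34, 0.30, 0.24} → fail.
IT (methods 1·2): 0.29 vs {0.36, 0.45, 0.29, 0.20} → fail.
IT (methods 1·3): 0.44 vs {0.28, 0.53, 0.24, 0.25} → fail.
IT (methods 2·3): 0.56 vs {0.34, 0.52, 0.33, 0.49} → pass.
Lon (methods 1·2): 0.47 vs {0.22, 0.38, 0.20, 0.29} → pass.
Lon (methods 1·3): 0.34 vs {0.18, 0.26, 0.25, 0.24} → pass.
Lon (methods 2·3): 0.62 vs {0.24, 0.30, 0.49, 0.33} → pass.
4 of 9 fail.

4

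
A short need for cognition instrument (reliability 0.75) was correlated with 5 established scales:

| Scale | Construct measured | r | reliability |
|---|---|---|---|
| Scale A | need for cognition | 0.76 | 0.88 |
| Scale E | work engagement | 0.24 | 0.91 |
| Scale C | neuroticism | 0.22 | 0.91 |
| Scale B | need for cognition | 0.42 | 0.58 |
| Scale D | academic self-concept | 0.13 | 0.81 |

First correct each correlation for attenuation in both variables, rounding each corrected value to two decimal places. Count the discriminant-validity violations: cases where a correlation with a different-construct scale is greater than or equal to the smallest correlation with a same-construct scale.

Disattenuated r (r / √(r_scale · r_new)):
  Scale A (conv): 0.76 / √(0.88·0.75) = 0.94
  Scale E (disc): 0.24 / √(0.91·0.75) = 0.29
  Scale C (disc): 0.22 / √(0.91·0.75) = 0.27
  Scale B (conv): 0.42 / √(0.58·0.75) = 0.64
  Scale D (disc): 0.13 / √(0.81·0.75) = 0.17
Smallest convergent = 0.64. Discriminant values: 0.29, 0.27, 0.17; count ≥ 0.64 → 0.

0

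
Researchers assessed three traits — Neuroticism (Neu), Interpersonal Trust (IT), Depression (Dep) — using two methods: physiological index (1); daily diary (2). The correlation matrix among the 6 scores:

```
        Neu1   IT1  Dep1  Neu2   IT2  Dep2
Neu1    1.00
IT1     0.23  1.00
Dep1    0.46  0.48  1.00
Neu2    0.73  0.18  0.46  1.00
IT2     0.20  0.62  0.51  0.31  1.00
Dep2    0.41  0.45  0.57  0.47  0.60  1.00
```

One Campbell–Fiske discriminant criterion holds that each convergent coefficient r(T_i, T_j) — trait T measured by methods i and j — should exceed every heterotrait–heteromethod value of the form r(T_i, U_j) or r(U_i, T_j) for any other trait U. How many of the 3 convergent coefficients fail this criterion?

0

Checking each validity diagonal entry against its comparison values:
Neu (methods 1·2): 0.73 vs {0.20, 0.18, 0.41, 0.46} → pass.
IT (methods 1·2): 0.62 vs {0.18, 0.20, 0.45, 0.51} → pass.
Dep (methods 1·2): 0.57 vs {0.46, 0.41, 0.51, 0.45} → pass.
0 of 3 fail.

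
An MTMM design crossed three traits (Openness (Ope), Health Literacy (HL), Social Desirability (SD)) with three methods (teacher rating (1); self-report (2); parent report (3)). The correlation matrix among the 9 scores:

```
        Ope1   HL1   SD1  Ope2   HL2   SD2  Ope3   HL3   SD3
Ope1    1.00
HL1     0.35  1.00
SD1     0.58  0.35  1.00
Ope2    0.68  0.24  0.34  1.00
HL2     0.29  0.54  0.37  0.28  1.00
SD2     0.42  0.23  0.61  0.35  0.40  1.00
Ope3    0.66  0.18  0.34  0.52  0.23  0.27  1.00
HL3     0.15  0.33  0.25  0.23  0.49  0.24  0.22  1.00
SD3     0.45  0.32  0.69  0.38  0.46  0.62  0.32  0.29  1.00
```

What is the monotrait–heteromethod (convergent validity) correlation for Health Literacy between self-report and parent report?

Same trait (HL), different methods: r(HL2, HL3) = 0.49.

0.49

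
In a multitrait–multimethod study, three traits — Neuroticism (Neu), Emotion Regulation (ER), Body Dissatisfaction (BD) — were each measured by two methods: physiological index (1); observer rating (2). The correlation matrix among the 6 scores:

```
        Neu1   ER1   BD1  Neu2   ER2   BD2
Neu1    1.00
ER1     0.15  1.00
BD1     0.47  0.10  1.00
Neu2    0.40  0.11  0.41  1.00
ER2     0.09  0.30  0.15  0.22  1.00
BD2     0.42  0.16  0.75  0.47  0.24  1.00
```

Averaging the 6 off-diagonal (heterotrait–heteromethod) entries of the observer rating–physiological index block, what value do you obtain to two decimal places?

HTHM values (method 2 × method 1): 0.11, 0.41, 0.09, 0.15, 0.42, 0.16; mean = 1.34/6 = 0.22.

0.22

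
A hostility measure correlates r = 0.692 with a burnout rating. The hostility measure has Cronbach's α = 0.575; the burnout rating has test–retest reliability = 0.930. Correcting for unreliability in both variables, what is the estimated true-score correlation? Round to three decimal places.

0.946

r_true = r_obs / √(r_xx · r_yy) = 0.692 / √(0.575 × 0.930) = 0.692 / √0.534750 = 0.692 / 0.7313 ≈ 0.946.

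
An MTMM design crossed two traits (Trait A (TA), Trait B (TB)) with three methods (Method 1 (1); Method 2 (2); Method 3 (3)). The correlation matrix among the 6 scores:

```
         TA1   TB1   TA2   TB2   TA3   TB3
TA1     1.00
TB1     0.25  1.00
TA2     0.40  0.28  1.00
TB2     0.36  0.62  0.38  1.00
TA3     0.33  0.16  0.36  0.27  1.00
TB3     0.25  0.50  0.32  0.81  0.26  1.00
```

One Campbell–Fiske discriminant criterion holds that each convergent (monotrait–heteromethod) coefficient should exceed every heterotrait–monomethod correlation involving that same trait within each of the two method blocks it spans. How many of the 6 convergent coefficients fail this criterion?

1

Each convergent coefficient versus the relevant comparison correlations:
TA (methods 1·2): 0.40 vs {0.25, 0.38} → pass.
TA (methods 1·3): 0.33 vs {0.25, 0.26} → pass.
TA (methods 2·3): 0.36 vs {0.38, 0.26} → fail.
TB (methods 1·2): 0.62 vs {0.25, 0.38} → pass.
TB (methods 1·3): 0.50 vs {0.25, 0.26} → pass.
TB (methods 2·3): 0.81 vs {0.38, 0.26} → pass.
1 of 6 fail.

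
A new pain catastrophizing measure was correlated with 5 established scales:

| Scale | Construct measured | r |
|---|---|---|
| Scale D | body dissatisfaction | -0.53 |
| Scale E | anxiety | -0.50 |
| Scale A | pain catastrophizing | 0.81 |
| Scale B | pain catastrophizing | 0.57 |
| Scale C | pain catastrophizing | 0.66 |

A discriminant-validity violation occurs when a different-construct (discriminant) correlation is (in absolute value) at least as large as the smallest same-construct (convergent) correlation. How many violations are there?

Convergent (same construct = pain catastrophizing): Scale A, Scale B, Scale C.
Smallest convergent = 0.57. Discriminant |r|: 0.53, 0.50; count ≥ 0.57 → 0.

0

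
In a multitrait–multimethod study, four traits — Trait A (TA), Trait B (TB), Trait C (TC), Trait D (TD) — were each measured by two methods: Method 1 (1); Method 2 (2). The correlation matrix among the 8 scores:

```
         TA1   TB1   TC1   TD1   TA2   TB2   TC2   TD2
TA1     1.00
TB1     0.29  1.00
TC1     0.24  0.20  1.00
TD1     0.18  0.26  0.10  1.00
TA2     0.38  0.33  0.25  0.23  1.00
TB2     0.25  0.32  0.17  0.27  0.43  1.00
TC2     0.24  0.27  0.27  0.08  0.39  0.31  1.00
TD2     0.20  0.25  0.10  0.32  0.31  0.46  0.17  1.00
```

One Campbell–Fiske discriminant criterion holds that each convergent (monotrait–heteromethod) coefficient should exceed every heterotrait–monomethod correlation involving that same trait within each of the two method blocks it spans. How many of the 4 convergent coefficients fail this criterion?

4

Checking each validity diagonal entry against its comparison values:
TA (methods 1·2): 0.38 vs {0.29, 0.43, 0.24, 0.39, 0.18, 0.31} → fail.
TB (methods 1·2): 0.32 vs {0.29, 0.43, 0.20, 0.31, 0.26, 0.46} → fail.
TC (methods 1·2): 0.27 vs {0.24, 0.39, 0.20, 0.31, 0.10, 0.17} → fail.
TD (methods 1·2): 0.32 vs {0.18, 0.31, 0.26, 0.46, 0.10, 0.17} → fail.
4 of 4 fail.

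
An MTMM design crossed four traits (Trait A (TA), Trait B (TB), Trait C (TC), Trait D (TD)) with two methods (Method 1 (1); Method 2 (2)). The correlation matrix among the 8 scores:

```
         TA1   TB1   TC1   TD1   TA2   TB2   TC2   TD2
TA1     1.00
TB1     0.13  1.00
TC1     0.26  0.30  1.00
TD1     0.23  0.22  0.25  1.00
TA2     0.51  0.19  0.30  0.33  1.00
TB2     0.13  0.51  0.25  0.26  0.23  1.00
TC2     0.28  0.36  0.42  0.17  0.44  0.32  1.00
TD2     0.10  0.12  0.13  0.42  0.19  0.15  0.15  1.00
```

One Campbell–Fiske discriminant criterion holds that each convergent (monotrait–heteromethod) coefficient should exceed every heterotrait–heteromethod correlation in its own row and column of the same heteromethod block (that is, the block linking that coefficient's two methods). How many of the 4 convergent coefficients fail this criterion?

Each convergent coefficient versus the relevant comparison correlations:
TA (methods 1·2): 0.51 vs {0.13, 0.19, 0.28, 0.30, 0.10, 0.33} → pass.
TB (methods 1·2): 0.51 vs {0.19, 0.13, 0.36, 0.25, 0.12, 0.26} → pass.
TC (methods 1·2): 0.42 vs {0.30, 0.28, 0.25, 0.36, 0.13, 0.17} → pass.
TD (methods 1·2): 0.42 vs {0.33, 0.10, 0.26, 0.12, 0.17, 0.13} → pass.
0 of 4 fail.

0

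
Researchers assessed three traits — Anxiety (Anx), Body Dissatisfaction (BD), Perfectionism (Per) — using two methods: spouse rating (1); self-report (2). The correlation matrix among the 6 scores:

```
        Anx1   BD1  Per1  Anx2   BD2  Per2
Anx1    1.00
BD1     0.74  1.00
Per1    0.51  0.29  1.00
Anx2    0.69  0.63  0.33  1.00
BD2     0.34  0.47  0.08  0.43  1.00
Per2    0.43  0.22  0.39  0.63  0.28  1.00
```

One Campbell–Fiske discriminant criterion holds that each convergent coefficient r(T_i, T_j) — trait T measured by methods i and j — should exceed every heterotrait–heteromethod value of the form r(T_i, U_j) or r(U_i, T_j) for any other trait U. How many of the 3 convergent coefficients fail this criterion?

2

Checking each validity diagonal entry against its comparison values:
Anx (methods 1·2): 0.69 vs {0.34, 0.63, 0.43, 0.33} → pass.
BD (methods 1·2): 0.47 vs {0.63, 0.34, 0.22, 0.08} → fail.
Per (methods 1·2): 0.39 vs {0.33, 0.43, 0.08, 0.22} → fail.
2 of 3 fail.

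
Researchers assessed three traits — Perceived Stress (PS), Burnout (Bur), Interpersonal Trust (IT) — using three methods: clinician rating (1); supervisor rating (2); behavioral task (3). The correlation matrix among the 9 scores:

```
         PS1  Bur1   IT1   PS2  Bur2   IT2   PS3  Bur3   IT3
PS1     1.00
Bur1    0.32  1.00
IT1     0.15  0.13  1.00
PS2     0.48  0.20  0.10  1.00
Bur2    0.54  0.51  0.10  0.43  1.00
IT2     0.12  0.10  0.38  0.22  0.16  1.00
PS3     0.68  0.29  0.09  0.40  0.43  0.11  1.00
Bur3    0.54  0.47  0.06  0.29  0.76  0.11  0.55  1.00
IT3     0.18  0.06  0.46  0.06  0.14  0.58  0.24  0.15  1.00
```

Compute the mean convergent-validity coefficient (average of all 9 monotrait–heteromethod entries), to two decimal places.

0.52

Convergent values: 0.48, 0.68, 0.40, 0.51, 0.47, 0.76, 0.38, 0.46, 0.58; mean = 4.72/9 = 0.52.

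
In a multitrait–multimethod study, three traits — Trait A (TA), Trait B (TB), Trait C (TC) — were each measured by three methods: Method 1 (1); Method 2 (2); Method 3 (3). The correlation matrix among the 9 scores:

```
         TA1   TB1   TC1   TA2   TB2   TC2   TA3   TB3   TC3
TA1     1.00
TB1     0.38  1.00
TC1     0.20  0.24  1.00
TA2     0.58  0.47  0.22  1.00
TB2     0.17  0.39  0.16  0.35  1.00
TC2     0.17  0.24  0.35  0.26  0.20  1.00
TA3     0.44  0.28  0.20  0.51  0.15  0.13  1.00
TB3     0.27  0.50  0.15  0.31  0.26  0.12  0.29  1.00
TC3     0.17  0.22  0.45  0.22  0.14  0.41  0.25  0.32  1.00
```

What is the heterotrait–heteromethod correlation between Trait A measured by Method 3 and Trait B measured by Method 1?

Different traits and methods: r(TA3, TB1) = 0.28.

0.28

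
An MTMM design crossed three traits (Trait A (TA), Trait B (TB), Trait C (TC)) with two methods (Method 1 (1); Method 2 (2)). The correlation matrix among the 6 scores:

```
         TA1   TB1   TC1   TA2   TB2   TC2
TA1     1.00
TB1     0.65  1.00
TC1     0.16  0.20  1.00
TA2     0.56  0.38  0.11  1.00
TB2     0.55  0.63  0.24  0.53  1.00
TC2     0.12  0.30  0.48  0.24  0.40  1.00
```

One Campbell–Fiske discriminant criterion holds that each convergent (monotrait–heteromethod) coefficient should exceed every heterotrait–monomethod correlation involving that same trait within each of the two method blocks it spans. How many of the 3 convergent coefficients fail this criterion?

2

Each convergent coefficient versus the relevant comparison correlations:
TA (methods 1·2): 0.56 vs {0.65, 0.53, 0.16, 0.24} → fail.
TB (methods 1·2): 0.63 vs {0.65, 0.53, 0.20, 0.40} → fail.
TC (methods 1·2): 0.48 vs {0.16, 0.24, 0.20, 0.40} → pass.
2 of 3 fail.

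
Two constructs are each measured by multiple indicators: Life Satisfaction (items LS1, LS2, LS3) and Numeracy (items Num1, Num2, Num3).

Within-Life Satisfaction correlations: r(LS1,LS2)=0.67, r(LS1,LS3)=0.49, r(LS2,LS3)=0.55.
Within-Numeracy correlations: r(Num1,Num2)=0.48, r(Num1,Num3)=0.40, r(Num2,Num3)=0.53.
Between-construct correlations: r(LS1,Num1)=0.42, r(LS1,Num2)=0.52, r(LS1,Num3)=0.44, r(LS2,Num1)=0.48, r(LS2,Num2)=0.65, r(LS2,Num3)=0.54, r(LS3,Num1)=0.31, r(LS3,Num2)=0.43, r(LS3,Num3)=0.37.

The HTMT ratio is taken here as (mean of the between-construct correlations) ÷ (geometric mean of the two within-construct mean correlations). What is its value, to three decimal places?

Between-construct mean = 4.16/9 = 0.4622.
Mean within-LS = 1.71/3 = 0.5700; mean within-Num = 1.41/3 = 0.4700.
Geometric mean = √(0.5700 × 0.4700) = 0.5176.
HTMT = 0.4622 / 0.5176 = 0.893.

0.893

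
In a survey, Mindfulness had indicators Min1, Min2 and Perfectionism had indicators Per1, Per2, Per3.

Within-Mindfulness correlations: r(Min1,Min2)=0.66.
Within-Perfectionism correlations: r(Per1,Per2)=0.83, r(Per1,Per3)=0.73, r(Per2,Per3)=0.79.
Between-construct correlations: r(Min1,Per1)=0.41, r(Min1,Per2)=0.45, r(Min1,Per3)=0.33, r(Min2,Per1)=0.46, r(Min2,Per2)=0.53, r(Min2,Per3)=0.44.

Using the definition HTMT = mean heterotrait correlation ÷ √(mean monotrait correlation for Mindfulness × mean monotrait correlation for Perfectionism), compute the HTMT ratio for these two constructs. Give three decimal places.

Between-construct mean = 2.62/6 = 0.4367.
Mean within-Min = 0.66/1 = 0.6600; mean within-Per = 2.35/3 = 0.7833.
Geometric mean = √(0.6600 × 0.7833) = 0.7190.
HTMT = 0.4367 / 0.7190 = 0.607.

0.607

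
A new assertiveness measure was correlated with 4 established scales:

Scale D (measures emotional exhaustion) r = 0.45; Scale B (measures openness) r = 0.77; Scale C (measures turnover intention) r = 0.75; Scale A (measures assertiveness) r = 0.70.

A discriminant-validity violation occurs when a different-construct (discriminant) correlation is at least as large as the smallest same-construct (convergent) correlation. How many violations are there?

Convergent (same construct = assertiveness): Scale A.
Smallest convergent = 0.70. Discriminant values: 0.45, 0.77, 0.75; count ≥ 0.70 → 2.

2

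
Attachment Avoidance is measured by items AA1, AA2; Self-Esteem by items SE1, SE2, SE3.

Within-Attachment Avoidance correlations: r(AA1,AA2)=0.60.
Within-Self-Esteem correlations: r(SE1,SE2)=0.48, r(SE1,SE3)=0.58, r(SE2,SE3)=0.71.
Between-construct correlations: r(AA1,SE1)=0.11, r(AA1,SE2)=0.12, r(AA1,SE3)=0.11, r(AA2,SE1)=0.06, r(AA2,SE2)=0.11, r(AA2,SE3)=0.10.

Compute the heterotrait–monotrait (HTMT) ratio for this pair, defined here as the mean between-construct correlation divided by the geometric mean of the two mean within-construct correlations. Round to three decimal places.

Mean between = 0.61/6 = 0.1017.
Mean within-AA = 0.60/1 = 0.6000; mean within-SE = 1.77/3 = 0.5900.
Geometric mean = √(0.6000 × 0.5900) = 0.5950.
HTMT = 0.1017 / 0.5950 = 0.171.

0.171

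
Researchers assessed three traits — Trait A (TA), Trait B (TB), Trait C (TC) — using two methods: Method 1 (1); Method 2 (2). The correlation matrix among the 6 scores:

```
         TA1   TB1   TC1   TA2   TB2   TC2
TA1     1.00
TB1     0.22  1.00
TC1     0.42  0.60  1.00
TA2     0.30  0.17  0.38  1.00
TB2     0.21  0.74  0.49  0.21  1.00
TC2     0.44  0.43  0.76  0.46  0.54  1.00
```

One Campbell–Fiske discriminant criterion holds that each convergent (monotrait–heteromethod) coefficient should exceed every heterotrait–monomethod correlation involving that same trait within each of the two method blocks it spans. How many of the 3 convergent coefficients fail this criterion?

Convergent coefficients and their comparison sets:
TA (methods 1·2): 0.30 vs {0.22, 0.21, 0.42, 0.46} → fail.
TB (methods 1·2): 0.74 vs {0.22, 0.21, 0.60, 0.54} → pass.
TC (methods 1·2): 0.76 vs {0.42, 0.46, 0.60, 0.54} → pass.
1 of 3 fail.

1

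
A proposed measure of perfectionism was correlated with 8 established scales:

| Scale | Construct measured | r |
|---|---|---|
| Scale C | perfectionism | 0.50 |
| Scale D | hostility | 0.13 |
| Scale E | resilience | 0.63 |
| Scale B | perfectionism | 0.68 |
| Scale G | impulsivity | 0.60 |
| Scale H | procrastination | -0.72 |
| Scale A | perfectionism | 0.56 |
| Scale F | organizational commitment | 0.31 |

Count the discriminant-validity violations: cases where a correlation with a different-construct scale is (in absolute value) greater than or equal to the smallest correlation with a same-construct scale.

3

Convergent (same construct = perfectionism): Scale C, Scale B, Scale A.
Smallest convergent = 0.50. Discriminant |r|: 0.13, 0.63, 0.60, 0.72, 0.31; count ≥ 0.50 → 3.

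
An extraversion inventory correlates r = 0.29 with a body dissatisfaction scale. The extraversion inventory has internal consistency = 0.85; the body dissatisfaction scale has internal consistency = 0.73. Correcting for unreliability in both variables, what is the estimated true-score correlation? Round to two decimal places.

0.37

r_true = r_obs / √(r_xx · r_yy) = 0.29 / √(0.85 × 0.73) = 0.29 / √0.6205 = 0.29 / 0.7877 ≈ 0.37.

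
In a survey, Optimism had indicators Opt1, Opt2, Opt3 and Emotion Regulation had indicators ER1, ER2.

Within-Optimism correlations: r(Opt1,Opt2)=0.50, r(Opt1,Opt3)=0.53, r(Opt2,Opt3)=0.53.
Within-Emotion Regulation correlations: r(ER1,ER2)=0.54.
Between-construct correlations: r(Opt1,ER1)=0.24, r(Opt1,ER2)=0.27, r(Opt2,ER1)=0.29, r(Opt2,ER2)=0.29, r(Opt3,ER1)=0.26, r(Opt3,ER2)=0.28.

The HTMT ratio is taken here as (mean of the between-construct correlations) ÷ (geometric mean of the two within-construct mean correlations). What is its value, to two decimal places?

Mean between = 1.63/6 = 0.2717.
Mean within-Opt = 1.56/3 = 0.5200; mean within-ER = 0.54/1 = 0.5400.
Geometric mean = √(0.5200 × 0.5400) = 0.5299.
HTMT = 0.2717 / 0.5299 = 0.51.

0.51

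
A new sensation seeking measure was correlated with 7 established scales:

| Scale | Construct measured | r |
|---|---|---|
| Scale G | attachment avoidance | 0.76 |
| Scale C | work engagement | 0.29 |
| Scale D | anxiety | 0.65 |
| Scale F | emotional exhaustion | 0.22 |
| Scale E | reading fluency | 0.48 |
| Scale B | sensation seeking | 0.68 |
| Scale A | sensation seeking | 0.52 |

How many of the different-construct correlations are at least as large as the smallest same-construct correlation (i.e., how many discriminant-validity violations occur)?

2

Convergent (same construct = sensation seeking): Scale B, Scale A.
Smallest convergent = 0.52. Discriminant values: 0.76, 0.29, 0.65, 0.22, 0.48; count ≥ 0.52 → 2.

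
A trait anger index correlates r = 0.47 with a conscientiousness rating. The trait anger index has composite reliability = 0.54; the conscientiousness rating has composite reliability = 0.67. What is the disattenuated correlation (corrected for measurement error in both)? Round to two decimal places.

r_true = r_obs / √(r_xx · r_yy) = 0.47 / √(0.54 × 0.67) = 0.47 / √0.3618 = 0.47 / 0.6015 ≈ 0.78.

0.78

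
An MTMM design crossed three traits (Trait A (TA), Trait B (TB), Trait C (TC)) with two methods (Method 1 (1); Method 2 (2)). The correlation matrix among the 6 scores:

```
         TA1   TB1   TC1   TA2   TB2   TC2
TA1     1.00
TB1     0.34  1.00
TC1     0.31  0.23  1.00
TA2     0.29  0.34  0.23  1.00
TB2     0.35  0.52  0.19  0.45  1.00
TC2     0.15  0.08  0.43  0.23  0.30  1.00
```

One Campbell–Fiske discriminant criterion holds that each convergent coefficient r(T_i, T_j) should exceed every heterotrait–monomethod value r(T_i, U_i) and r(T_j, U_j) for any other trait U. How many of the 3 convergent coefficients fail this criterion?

1

Checking each validity diagonal entry against its comparison values:
TA (methods 1·2): 0.29 vs {0.34, 0.45, 0.31, 0.23} → fail.
TB (methods 1·2): 0.52 vs {0.34, 0.45, 0.23, 0.30} → pass.
TC (methods 1·2): 0.43 vs {0.31, 0.23, 0.23, 0.30} → pass.
1 of 3 fail.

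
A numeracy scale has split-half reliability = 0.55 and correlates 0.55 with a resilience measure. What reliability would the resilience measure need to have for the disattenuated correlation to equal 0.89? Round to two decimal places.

r_true = r_obs / √(r_xx · r_yy) ⇒ 0.89 = 0.55 / √(0.55 · r_yy).
√(0.55 · r_yy) = 0.55 / 0.89 = 0.6180; 0.55 · r_yy = 0.3819; r_yy = 0.3819 / 0.55 ≈ 0.69.

0.69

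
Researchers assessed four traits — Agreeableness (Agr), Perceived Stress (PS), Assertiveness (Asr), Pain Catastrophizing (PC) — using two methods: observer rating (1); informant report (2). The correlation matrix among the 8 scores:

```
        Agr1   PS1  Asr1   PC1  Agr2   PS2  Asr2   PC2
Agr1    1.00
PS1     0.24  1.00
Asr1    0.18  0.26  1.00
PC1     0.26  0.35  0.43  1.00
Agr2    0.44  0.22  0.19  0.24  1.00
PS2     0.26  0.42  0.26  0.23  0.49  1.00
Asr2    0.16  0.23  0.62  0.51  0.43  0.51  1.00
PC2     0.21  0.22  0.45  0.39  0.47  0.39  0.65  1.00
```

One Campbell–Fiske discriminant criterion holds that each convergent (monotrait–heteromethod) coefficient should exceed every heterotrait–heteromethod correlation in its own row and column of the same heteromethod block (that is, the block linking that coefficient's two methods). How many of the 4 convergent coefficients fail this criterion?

1

Checking each validity diagonal entry against its comparison values:
Agr (methods 1·2): 0.44 vs {0.26, 0.22, 0.16, 0.19, 0.21, 0.24} → pass.
PS (methods 1·2): 0.42 vs {0.22, 0.26, 0.23, 0.26, 0.22, 0.23} → pass.
Asr (methods 1·2): 0.62 vs {0.19, 0.16, 0.26, 0.23, 0.45, 0.51} → pass.
PC (methods 1·2): 0.39 vs {0.24, 0.21, 0.23, 0.22, 0.51, 0.45} → fail.
1 of 4 fail.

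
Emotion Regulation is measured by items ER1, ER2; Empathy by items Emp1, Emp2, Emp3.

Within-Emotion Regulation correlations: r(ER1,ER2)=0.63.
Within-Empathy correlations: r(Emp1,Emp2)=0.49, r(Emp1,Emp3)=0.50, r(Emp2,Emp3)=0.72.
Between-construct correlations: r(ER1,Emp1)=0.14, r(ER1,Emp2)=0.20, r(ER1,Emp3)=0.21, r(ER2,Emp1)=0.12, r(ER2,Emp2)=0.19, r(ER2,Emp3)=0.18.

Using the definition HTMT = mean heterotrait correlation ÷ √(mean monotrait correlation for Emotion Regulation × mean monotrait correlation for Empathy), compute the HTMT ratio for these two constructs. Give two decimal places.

0.29

Between-construct mean = 1.04/6 = 0.1733.
Mean within-ER = 0.63/1 = 0.6300; mean within-Emp = 1.71/3 = 0.5700.
Geometric mean = √(0.6300 × 0.5700) = 0.5992.
HTMT = 0.1733 / 0.5992 = 0.29.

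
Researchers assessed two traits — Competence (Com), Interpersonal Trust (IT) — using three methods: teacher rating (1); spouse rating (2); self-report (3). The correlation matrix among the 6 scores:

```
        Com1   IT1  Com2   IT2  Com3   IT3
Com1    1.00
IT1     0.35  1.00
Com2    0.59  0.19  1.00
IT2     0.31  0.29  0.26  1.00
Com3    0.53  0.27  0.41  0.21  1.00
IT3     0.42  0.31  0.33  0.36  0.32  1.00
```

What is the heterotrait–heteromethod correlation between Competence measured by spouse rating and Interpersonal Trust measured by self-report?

0.33

Different traits and methods: r(Com2, IT3) = 0.33.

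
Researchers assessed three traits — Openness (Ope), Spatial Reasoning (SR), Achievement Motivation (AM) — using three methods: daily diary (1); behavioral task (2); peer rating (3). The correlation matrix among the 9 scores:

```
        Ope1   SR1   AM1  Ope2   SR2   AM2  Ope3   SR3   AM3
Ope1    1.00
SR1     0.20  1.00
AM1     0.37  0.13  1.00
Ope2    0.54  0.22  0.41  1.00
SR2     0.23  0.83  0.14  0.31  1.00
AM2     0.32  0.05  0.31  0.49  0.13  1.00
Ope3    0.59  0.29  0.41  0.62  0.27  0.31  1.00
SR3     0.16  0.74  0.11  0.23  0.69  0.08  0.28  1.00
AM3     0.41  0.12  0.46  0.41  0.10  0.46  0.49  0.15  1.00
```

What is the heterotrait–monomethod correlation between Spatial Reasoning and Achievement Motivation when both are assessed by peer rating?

0.15

Different traits, same method: r(SR3, AM3) = 0.15.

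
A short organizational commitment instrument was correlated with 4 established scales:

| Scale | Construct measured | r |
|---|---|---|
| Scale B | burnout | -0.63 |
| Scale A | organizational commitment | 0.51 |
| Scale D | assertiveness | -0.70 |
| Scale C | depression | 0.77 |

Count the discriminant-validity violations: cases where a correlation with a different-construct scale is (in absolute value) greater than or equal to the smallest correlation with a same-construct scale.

3

Convergent (same construct = organizational commitment): Scale A.
Smallest convergent = 0.51. Discriminant |r|: 0.63, 0.70, 0.77; count ≥ 0.51 → 3.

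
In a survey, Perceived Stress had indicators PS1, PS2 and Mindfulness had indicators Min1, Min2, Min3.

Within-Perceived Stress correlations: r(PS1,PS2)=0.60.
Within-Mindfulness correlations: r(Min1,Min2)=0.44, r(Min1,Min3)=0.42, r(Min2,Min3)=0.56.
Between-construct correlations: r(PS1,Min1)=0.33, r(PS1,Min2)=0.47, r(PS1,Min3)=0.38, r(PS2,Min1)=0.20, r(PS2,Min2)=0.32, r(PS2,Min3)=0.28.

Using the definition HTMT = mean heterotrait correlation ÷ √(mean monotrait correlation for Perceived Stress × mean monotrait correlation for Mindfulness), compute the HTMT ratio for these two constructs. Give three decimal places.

Between-construct mean = 1.98/6 = 0.3300.
Mean within-PS = 0.60/1 = 0.6000; mean within-Min = 1.42/3 = 0.4733.
Geometric mean = √(0.6000 × 0.4733) = 0.5329.
HTMT = 0.3300 / 0.5329 = 0.619.

0.619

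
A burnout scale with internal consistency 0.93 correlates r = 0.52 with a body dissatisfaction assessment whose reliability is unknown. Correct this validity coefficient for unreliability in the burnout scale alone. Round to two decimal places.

0.54

Single correction: r_c = r_obs / √r_xx = 0.52 / √0.93 = 0.52 / 0.9644 ≈ 0.54.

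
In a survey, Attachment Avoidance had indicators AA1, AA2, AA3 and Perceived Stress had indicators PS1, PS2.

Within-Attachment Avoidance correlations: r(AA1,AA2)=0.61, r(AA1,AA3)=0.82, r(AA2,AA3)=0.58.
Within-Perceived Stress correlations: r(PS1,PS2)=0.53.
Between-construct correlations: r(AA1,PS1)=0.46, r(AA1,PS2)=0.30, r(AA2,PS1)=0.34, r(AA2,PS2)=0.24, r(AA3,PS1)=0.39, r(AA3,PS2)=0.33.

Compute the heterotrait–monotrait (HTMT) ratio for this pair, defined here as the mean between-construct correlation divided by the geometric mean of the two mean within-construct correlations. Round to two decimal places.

0.58

Mean between = 2.06/6 = 0.3433.
Mean within-AA = 2.01/3 = 0.6700; mean within-PS = 0.53/1 = 0.5300.
Geometric mean = √(0.6700 × 0.5300) = 0.5959.
HTMT = 0.3433 / 0.5959 = 0.58.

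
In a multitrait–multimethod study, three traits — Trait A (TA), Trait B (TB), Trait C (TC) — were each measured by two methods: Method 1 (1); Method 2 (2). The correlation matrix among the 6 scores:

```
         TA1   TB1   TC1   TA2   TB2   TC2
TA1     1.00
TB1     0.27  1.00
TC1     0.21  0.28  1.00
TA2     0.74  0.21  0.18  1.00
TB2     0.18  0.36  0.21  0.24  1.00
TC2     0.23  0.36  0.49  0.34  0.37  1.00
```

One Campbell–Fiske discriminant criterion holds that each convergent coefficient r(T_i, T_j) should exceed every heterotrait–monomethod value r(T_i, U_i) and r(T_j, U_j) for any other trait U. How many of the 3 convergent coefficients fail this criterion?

1

Each convergent coefficient versus the relevant comparison correlations:
TA (methods 1·2): 0.74 vs {0.27, 0.24, 0.21, 0.34} → pass.
TB (methods 1·2): 0.36 vs {0.27, 0.24, 0.28, 0.37} → fail.
TC (methods 1·2): 0.49 vs {0.21, 0.34, 0.28, 0.37} → pass.
1 of 3 fail.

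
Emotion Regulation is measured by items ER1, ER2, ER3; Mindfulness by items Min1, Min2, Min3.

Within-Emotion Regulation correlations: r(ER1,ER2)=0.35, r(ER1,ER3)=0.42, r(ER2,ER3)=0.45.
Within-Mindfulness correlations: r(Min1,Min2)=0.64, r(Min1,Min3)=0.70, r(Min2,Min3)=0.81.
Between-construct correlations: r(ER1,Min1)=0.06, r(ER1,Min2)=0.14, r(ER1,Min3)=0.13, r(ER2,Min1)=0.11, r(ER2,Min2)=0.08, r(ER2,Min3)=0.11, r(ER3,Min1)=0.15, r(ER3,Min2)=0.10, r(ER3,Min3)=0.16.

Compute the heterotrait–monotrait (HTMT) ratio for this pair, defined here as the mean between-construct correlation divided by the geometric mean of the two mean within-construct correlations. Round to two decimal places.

0.21

Between-construct mean = 1.04/9 = 0.1156.
Mean within-ER = 1.22/3 = 0.4067; mean within-Min = 2.15/3 = 0.7167.
Geometric mean = √(0.4067 × 0.7167) = 0.5399.
HTMT = 0.1156 / 0.5399 = 0.21.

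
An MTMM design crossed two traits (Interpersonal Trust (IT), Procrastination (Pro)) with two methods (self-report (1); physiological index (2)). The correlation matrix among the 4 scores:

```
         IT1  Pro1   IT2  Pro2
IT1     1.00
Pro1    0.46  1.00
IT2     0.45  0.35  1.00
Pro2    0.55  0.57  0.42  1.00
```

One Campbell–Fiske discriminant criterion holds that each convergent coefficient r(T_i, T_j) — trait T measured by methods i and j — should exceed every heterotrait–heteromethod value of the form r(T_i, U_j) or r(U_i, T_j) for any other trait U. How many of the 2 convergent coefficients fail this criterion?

Checking each validity diagonal entry against its comparison values:
IT (methods 1·2): 0.45 vs {0.55, 0.35} → fail.
Pro (methods 1·2): 0.57 vs {0.35, 0.55} → pass.
1 of 2 fail.

1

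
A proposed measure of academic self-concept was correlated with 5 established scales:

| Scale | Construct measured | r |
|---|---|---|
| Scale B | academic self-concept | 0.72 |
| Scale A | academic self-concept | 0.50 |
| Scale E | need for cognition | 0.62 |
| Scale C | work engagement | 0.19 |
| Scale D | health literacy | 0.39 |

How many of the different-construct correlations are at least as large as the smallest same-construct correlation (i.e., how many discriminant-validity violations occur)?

1

Convergent (same construct = academic self-concept): Scale B, Scale A.
Smallest convergent = 0.50. Discriminant values: 0.62, 0.19, 0.39; count ≥ 0.50 → 1.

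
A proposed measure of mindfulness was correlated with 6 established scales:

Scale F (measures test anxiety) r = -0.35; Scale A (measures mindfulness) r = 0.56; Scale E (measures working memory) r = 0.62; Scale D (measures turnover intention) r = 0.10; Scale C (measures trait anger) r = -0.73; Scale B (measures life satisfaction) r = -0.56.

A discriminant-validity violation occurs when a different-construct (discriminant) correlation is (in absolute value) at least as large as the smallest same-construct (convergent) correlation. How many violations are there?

Convergent (same construct = mindfulness): Scale A.
Smallest convergent = 0.56. Discriminant |r|: 0.35, 0.62, 0.10, 0.73, 0.56; count ≥ 0.56 → 3.

3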